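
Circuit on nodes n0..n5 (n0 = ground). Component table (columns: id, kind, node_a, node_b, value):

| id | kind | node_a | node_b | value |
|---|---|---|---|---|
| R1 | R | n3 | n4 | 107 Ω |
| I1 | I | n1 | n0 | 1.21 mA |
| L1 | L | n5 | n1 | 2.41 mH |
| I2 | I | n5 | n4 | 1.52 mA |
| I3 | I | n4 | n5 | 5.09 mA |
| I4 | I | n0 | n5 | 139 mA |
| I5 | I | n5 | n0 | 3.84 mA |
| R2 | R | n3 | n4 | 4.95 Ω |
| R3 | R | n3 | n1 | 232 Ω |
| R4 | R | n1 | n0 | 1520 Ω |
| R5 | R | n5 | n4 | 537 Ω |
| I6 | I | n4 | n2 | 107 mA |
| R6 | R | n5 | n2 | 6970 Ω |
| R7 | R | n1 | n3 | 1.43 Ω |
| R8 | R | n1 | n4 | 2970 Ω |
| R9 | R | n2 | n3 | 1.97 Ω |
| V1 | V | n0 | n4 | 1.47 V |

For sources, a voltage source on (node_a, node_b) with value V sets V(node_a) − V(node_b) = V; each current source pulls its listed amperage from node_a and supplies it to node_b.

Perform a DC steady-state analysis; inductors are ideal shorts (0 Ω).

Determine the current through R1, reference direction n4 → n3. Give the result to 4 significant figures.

-0.01069 A

Apply KCL at each of the 5 non-ground nodes and solve the resulting linear system.
Node n1: branches {I1, L1, R3, R4, R7, R8} → V_1 = -0.1352
Node n2: branches {I6, R6, R9} → V_2 = -0.1158
Node n3: branches {R1, R2, R3, R7, R9} → V_3 = -0.3266
Node n4: branches {R1, I2, I3, R2, R5, I6, R8, V1} → V_4 = -1.470
Node n5: branches {L1, I2, I3, I4, I5, R5, R6} → V_5 = -0.1352
Source currents: i(L1)=0.1362, i(V1)=-0.1340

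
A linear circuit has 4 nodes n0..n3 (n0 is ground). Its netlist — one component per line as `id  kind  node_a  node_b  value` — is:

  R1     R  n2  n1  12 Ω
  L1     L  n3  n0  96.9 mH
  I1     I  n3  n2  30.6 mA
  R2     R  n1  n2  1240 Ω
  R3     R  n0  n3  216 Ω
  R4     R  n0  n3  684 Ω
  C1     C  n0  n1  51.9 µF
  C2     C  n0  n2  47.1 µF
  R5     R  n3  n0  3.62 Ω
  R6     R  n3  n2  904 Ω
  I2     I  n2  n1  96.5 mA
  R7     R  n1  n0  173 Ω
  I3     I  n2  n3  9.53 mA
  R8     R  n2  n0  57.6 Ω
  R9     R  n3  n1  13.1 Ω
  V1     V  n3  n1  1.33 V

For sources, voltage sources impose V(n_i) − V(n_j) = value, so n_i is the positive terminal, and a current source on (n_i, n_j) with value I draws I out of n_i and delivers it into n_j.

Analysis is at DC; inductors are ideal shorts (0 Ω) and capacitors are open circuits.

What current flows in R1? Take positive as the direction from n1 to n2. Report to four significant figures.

MNA unknowns: 3 node voltages V₁..V_3 plus 2 source currents (L1, V1)
R1: Y=0.08333 on G[2,1]
L1: row V3−V0=0, i_L1 at 3,0
I1: z[3]−=0.0306, z[2]+=0.0306
R2: Y=0.0008065 on G[1,2]
R3: Y=0.004630 on G[0,3]
R4: Y=0.001462 on G[0,3]
C1: Y=0.000 on G[0,1]
C2: Y=0.000 on G[0,2]
R5: Y=0.2762 on G[3,0]
R6: Y=0.001106 on G[3,2]
I2: z[2]−=0.0965, z[1]+=0.0965
R7: Y=0.005780 on G[1,0]
I3: z[2]−=0.00953, z[3]+=0.00953
R8: Y=0.01736 on G[2,0]
R9: Y=0.07634 on G[3,1]
V1: row V3−V1=1.33, i_V1 at 3,1
solve → V1=-1.330, V2=-1.826, V3=0.000
aux → i_L1=0.03939, i_V1=-0.1640

0.04131 A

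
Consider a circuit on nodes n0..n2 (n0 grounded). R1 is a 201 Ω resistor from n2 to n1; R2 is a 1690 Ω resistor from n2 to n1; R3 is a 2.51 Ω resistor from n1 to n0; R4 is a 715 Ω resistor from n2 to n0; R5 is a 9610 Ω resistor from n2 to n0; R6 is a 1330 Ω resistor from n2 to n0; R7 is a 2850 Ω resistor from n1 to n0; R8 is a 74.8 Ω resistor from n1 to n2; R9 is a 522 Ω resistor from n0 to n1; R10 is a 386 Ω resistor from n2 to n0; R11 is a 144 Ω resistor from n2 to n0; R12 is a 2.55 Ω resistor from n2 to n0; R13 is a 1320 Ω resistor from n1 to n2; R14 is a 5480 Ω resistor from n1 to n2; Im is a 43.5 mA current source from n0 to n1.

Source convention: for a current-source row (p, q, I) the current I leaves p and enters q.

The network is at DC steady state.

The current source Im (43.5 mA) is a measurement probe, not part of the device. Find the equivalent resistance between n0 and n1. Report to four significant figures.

R_eq = 2.383 Ω

MNA unknowns: 2 node voltages V₁..V_2
R1: Y=0.004975 on G[2,1]
R2: Y=0.0005917 on G[2,1]
R3: Y=0.3984 on G[1,0]
R4: Y=0.001399 on G[2,0]
R5: Y=0.0001041 on G[2,0]
R6: Y=0.0007519 on G[2,0]
R7: Y=0.0003509 on G[1,0]
R8: Y=0.01337 on G[1,2]
R9: Y=0.001916 on G[0,1]
R10: Y=0.002591 on G[2,0]
R11: Y=0.006944 on G[2,0]
R12: Y=0.3922 on G[2,0]
R13: Y=0.0007576 on G[1,2]
R14: Y=0.0001825 on G[1,2]
Im: z[0]−=0.0435, z[1]+=0.0435
solve → V1=0.1037, V2=0.004862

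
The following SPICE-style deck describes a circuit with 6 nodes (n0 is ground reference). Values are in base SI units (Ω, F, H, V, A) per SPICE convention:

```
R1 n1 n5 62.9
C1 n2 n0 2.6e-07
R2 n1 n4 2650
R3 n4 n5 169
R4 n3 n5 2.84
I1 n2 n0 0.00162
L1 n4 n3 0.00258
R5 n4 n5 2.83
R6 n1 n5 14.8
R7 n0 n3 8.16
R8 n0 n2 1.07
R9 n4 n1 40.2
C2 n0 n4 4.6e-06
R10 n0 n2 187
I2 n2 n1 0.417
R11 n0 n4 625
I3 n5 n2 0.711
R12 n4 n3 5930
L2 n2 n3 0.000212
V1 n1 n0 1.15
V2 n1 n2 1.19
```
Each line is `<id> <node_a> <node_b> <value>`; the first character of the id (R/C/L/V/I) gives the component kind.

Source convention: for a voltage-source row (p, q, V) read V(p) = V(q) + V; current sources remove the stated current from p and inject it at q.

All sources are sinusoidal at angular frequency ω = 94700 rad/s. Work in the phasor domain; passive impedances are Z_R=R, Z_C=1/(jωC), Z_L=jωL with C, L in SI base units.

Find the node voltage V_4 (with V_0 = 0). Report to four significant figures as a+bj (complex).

-0.3171+0.7948j V

Element admittances at ω=94700 rad/s:
  Y(R1) = 0.01590+0.000j S between n1,n5
  Y(C1) = 0.000+0.02462j S between n2,n0
  Y(R2) = 0.0003774+0.000j S between n1,n4
  Y(R3) = 0.005917+0.000j S between n4,n5
  Y(R4) = 0.3521+0.000j S between n3,n5
  I1: injects 0.00162 A into n0 (from n2)
  Y(L1) = 0.000-0.004093j S between n4,n3
  Y(R5) = 0.3534+0.000j S between n4,n5
  Y(R6) = 0.06757+0.000j S between n1,n5
  Y(R7) = 0.1225+0.000j S between n0,n3
  Y(R8) = 0.9346+0.000j S between n0,n2
  Y(R9) = 0.02488+0.000j S between n4,n1
  Y(C2) = 0.000+0.4356j S between n0,n4
  Y(R10) = 0.005348+0.000j S between n0,n2
  I2: injects 0.417 A into n1 (from n2)
  Y(R11) = 0.001600+0.000j S between n0,n4
  I3: injects 0.711 A into n2 (from n5)
  Y(R12) = 0.0001686+0.000j S between n4,n3
  Y(L2) = 0.000-0.04981j S between n2,n3
  V1: constraint V(n1)−V(n0) = 1.15
  V2: constraint V(n1)−V(n2) = 1.19
Assemble and solve the 7×7 MNA system:
  V(n1)=1.150+0.000j  V(n2)=-0.04000+0.000j  V(n3)=-1.042+0.2314j  V(n4)=-0.3171+0.7948j  V(n5)=-1.379+0.4617j
  i(V1)=0.5104+0.1095j  i(V2)=-0.3415-0.05089j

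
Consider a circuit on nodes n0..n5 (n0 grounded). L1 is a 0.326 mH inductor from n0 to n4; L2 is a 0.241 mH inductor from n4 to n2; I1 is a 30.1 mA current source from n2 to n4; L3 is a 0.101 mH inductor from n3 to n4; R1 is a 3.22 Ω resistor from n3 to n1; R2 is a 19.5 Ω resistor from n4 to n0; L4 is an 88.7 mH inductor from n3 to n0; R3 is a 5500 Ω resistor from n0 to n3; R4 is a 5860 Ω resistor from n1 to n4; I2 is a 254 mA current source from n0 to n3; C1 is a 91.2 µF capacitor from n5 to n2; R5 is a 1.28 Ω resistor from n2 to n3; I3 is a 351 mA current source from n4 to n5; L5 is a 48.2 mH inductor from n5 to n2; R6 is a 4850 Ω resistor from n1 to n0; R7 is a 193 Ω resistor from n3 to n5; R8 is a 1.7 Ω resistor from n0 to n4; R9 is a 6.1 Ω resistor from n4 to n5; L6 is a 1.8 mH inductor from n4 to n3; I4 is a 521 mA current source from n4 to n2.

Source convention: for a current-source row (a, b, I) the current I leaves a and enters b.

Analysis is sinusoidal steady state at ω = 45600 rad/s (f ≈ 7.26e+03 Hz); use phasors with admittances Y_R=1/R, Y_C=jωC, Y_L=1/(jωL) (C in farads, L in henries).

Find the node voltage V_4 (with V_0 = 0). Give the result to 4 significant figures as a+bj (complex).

0.3910+0.04001j V

Element admittances at ω=45600 rad/s:
  Y(L1) = 0.000-0.06727j S between n0,n4
  Y(L2) = 0.000-0.09100j S between n4,n2
  I1: injects 0.0301 A into n4 (from n2)
  Y(L3) = 0.000-0.2171j S between n3,n4
  Y(R1) = 0.3106+0.000j S between n3,n1
  Y(R2) = 0.05128+0.000j S between n4,n0
  Y(L4) = 0.000-0.0002472j S between n3,n0
  Y(R3) = 0.0001818+0.000j S between n0,n3
  Y(R4) = 0.0001706+0.000j S between n1,n4
  I2: injects 0.254 A into n3 (from n0)
  Y(C1) = 0.000+4.159j S between n5,n2
  Y(R5) = 0.7812+0.000j S between n2,n3
  I3: injects 0.351 A into n5 (from n4)
  Y(L5) = 0.000-0.0004550j S between n5,n2
  Y(R6) = 0.0002062+0.000j S between n1,n0
  Y(R7) = 0.005181+0.000j S between n3,n5
  Y(R8) = 0.5882+0.000j S between n0,n4
  Y(R9) = 0.1639+0.000j S between n4,n5
  Y(L6) = 0.000-0.01218j S between n4,n3
  I4: injects 0.521 A into n2 (from n4)
Assemble and solve the 5×5 MNA system:
  V(n1)=1.487+2.785j  V(n2)=1.969+2.470j  V(n3)=1.489+2.788j  V(n4)=0.3910+0.04001j  V(n5)=1.875+2.444j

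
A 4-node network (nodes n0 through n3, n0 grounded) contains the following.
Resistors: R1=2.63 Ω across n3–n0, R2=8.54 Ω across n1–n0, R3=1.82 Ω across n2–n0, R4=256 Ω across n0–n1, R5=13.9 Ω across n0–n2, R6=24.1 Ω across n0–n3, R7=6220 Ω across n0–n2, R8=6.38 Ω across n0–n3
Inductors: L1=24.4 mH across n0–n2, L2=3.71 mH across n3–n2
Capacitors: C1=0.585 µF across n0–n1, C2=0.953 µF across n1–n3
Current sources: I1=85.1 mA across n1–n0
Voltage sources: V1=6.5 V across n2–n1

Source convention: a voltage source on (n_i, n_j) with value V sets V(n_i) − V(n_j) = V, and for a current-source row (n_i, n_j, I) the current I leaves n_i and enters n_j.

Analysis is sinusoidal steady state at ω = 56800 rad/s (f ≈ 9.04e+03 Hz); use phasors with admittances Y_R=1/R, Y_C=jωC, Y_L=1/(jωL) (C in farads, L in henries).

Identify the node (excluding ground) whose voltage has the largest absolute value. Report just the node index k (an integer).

Apply KCL at each of the 3 non-ground nodes and solve the resulting linear system.
Node n1: branches {R2, C1, R4, C2, I1, V1} → V_1 = -5.451+0.6424j
Node n2: branches {L1, R3, L2, R5, R7, V1} → V_2 = 1.049+0.6424j
Node n3: branches {R1, L2, C2, R6, R8} → V_3 = -0.09841-0.5103j
Source currents: i(V1)=-0.6582-0.3931j

1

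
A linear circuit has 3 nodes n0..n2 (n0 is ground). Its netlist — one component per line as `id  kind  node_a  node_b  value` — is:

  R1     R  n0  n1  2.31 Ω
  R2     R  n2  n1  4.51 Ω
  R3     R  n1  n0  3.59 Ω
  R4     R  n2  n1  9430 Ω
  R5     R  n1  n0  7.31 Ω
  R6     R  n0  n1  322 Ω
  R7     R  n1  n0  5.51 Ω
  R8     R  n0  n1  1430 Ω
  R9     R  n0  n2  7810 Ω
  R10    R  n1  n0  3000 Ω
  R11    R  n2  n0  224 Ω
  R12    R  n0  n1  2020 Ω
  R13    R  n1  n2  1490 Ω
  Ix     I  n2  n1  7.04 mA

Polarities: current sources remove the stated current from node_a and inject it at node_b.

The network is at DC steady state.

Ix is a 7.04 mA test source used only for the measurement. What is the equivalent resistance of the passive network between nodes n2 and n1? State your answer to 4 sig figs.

MNA unknowns: 2 node voltages V₁..V_2
R1: Y=0.4329 on G[0,1]
R2: Y=0.2217 on G[2,1]
R3: Y=0.2786 on G[1,0]
R4: Y=0.0001060 on G[2,1]
R5: Y=0.1368 on G[1,0]
R6: Y=0.003106 on G[0,1]
R7: Y=0.1815 on G[1,0]
R8: Y=0.0006993 on G[0,1]
R9: Y=0.0001280 on G[0,2]
R10: Y=0.0003333 on G[1,0]
R11: Y=0.004464 on G[2,0]
R12: Y=0.0004950 on G[0,1]
R13: Y=0.0006711 on G[1,2]
Ix: z[2]−=0.00704, z[1]+=0.00704
solve → V1=0.0001370, V2=-0.03087

R_eq = 4.404 Ω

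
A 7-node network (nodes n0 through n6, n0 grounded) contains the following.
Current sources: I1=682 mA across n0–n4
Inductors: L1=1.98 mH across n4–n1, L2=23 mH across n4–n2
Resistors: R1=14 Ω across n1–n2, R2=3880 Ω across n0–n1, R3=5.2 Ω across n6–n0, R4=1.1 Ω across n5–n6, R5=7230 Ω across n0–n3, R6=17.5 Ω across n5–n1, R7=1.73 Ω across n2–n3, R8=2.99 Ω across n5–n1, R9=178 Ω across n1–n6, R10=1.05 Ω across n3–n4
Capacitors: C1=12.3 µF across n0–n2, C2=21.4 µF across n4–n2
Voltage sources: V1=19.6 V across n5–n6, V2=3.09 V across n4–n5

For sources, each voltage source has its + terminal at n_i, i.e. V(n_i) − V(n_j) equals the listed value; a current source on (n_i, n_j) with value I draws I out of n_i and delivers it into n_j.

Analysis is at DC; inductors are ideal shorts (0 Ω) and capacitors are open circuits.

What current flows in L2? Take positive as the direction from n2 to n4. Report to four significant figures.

Apply KCL at each of the 6 non-ground nodes and solve the resulting linear system.
Node n1: branches {L1, R1, R2, R6, R8, R9} → V_1 = 26.18
Node n2: branches {R1, L2, R7, C1, C2} → V_2 = 26.18
Node n3: branches {R5, R7, R10} → V_3 = 26.18
Node n4: branches {I1, L1, L2, C2, R10, V2} → V_4 = 26.18
Node n5: branches {R4, R6, R8, V1, V2} → V_5 = 23.09
Node n6: branches {R3, R4, R9, V1} → V_6 = 3.492
Source currents: i(L1)=1.344, i(L2)=0.001368, i(V1)=-17.27, i(V2)=-0.6659

-0.001368 A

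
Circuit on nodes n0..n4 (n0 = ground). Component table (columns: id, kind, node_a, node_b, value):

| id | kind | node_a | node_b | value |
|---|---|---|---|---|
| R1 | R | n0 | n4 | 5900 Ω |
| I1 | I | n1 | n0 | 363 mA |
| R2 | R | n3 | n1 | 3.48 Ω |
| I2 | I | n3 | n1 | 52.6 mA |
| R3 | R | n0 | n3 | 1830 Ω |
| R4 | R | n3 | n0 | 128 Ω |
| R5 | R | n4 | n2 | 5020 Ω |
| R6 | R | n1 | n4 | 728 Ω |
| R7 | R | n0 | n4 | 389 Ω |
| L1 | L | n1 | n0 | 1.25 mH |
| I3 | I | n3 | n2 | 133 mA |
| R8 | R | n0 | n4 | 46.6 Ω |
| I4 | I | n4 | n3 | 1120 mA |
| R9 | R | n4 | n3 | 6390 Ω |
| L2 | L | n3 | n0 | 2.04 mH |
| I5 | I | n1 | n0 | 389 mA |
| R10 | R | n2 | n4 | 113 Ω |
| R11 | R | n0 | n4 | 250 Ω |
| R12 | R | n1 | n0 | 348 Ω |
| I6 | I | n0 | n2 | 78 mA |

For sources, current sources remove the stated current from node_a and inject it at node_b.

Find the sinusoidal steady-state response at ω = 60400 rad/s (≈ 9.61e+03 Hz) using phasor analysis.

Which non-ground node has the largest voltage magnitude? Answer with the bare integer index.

Element admittances at ω=60400 rad/s:
  Y(R1) = 0.0001695+0.000j S between n0,n4
  I1: injects 0.363 A into n0 (from n1)
  Y(R2) = 0.2874+0.000j S between n3,n1
  I2: injects 0.0526 A into n1 (from n3)
  Y(R3) = 0.0005464+0.000j S between n0,n3
  Y(R4) = 0.007812+0.000j S between n3,n0
  Y(R5) = 0.0001992+0.000j S between n4,n2
  Y(R6) = 0.001374+0.000j S between n1,n4
  Y(R7) = 0.002571+0.000j S between n0,n4
  Y(L1) = 0.000-0.01325j S between n1,n0
  I3: injects 0.133 A into n2 (from n3)
  Y(R8) = 0.02146+0.000j S between n0,n4
  I4: injects 1.12 A into n3 (from n4)
  Y(R9) = 0.0001565+0.000j S between n4,n3
  Y(L2) = 0.000-0.008116j S between n3,n0
  I5: injects 0.389 A into n0 (from n1)
  Y(R10) = 0.008850+0.000j S between n2,n4
  Y(R11) = 0.004000+0.000j S between n0,n4
  Y(R12) = 0.002874+0.000j S between n1,n0
  I6: injects 0.078 A into n2 (from n0)
Assemble and solve the 4×4 MNA system:
  V(n1)=2.543+6.157j  V(n2)=-7.111+0.3167j  V(n3)=5.443+6.129j  V(n4)=-30.43+0.3167j

4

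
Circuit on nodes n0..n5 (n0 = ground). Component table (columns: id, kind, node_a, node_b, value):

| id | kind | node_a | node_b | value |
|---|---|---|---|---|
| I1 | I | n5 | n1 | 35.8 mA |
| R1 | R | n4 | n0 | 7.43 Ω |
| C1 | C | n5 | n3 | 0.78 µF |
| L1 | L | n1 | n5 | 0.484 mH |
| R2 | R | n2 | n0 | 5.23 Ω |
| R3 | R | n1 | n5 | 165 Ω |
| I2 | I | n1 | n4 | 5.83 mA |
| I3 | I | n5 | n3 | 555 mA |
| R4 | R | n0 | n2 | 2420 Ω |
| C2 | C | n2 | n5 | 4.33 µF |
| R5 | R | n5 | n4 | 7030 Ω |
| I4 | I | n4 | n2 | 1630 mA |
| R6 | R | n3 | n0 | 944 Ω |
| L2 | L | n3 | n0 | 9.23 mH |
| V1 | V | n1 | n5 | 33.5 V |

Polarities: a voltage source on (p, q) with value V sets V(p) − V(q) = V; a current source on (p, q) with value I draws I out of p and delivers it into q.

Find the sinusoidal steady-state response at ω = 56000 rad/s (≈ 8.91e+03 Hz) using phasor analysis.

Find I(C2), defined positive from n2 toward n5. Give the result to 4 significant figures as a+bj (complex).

Apply KCL at each of the 5 non-ground nodes and solve the resulting linear system.
Node n1: branches {I1, L1, R3, I2, V1} → V_1 = 42.17+0.1404j
Node n2: branches {R2, R4, C2, I4} → V_2 = 8.539+0.1662j
Node n3: branches {C1, I3, R6, L2} → V_3 = 9.400-12.91j
Node n4: branches {R1, I2, R5, I4} → V_4 = -12.05+0.0001483j
Node n5: branches {I1, C1, L1, R3, I3, C2, R5, V1} → V_5 = 8.670+0.1404j
Source currents: i(V1)=-0.1731+1.236j

-0.006241-0.03184j A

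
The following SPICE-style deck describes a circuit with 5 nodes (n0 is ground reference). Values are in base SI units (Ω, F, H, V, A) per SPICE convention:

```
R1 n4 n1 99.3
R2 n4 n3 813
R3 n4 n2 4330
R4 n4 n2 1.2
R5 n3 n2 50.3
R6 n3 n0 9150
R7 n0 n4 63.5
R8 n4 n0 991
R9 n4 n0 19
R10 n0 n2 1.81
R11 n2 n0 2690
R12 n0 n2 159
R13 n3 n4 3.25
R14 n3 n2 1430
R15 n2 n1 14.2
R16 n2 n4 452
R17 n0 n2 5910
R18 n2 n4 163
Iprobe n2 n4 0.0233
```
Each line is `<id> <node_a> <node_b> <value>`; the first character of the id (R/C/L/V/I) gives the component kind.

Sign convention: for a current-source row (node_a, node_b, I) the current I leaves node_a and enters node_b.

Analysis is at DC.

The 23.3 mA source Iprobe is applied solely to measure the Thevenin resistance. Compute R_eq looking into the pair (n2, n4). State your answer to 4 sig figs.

R_eq = 1.073 Ω

MNA unknowns: 4 node voltages V₁..V_4
R1: Y=0.01007 on G[4,1]
R2: Y=0.001230 on G[4,3]
R3: Y=0.0002309 on G[4,2]
R4: Y=0.8333 on G[4,2]
R5: Y=0.01988 on G[3,2]
R6: Y=0.0001093 on G[3,0]
R7: Y=0.01575 on G[0,4]
R8: Y=0.001009 on G[4,0]
R9: Y=0.05263 on G[4,0]
R10: Y=0.5525 on G[0,2]
R11: Y=0.0003717 on G[2,0]
R12: Y=0.006289 on G[0,2]
R13: Y=0.3077 on G[3,4]
R14: Y=0.0006993 on G[3,2]
R15: Y=0.07042 on G[2,1]
R16: Y=0.002212 on G[2,4]
R17: Y=0.0001692 on G[0,2]
R18: Y=0.006135 on G[2,4]
Iprobe: z[2]−=0.0233, z[4]+=0.0233
solve → V1=0.0003650, V2=-0.002763, V3=0.02067, V4=0.02224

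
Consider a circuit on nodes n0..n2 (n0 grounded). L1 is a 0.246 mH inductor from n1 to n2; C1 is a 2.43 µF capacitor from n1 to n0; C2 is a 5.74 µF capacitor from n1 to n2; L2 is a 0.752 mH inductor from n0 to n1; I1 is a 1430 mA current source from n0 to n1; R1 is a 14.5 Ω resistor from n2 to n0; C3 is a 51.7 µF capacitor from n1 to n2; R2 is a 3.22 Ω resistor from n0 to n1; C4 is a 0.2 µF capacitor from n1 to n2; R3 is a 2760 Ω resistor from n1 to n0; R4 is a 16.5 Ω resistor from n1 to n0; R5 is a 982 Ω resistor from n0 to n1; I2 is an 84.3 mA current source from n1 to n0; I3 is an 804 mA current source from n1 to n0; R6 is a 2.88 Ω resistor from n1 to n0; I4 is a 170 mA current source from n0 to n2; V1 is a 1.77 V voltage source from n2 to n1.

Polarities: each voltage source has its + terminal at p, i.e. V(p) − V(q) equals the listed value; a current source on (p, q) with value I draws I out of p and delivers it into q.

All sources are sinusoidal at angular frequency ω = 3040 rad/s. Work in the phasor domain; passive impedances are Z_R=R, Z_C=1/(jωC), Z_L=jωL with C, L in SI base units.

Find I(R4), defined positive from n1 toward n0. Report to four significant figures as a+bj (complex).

MNA unknowns: 2 node voltages V₁..V_2 plus 1 source current (V1)
L1: Y=0.000-1.337j on G[1,2]
C1: Y=0.000+0.007387j on G[1,0]
C2: Y=0.000+0.01745j on G[1,2]
L2: Y=0.000-0.4374j on G[0,1]
I1: z[0]−=1.43, z[1]+=1.43
R1: Y=0.06897+0.000j on G[2,0]
C3: Y=0.000+0.1572j on G[1,2]
R2: Y=0.3106+0.000j on G[0,1]
C4: Y=0.000+0.0006080j on G[1,2]
R3: Y=0.0003623+0.000j on G[1,0]
R4: Y=0.06061+0.000j on G[1,0]
R5: Y=0.001018+0.000j on G[0,1]
I2: z[1]−=0.0843, z[0]+=0.0843
I3: z[1]−=0.804, z[0]+=0.804
R6: Y=0.3472+0.000j on G[1,0]
I4: z[0]−=0.17, z[2]+=0.17
V1: row V2−V1=1.77, i_V1 at 2,1
solve → V1=0.5763+0.3142j, V2=2.346+0.3142j
aux → i_V1=0.008189+2.035j

0.03492+0.01904j A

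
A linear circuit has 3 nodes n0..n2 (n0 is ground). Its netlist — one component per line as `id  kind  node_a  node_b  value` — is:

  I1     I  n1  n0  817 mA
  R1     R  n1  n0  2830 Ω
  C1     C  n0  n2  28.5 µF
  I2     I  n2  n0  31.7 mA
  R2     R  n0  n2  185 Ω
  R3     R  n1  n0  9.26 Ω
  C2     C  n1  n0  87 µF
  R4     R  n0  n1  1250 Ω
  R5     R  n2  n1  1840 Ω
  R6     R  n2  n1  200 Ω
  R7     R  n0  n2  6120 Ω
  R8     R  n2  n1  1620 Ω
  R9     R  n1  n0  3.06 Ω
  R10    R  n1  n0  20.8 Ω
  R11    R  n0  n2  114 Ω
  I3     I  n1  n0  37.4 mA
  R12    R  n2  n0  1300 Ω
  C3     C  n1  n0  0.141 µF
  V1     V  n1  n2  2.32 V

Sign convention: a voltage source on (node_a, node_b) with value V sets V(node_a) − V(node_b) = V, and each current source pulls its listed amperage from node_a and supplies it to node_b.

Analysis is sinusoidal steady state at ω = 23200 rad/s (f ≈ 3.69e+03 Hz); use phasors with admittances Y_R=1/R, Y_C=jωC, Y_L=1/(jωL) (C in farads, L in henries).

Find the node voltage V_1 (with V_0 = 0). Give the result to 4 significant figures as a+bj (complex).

0.4956+0.4094j V

MNA unknowns: 2 node voltages V₁..V_2 plus 1 source current (V1)
I1: z[1]−=0.817, z[0]+=0.817
R1: Y=0.0003534+0.000j on G[1,0]
C1: Y=0.000+0.6612j on G[0,2]
I2: z[2]−=0.0317, z[0]+=0.0317
R2: Y=0.005405+0.000j on G[0,2]
R3: Y=0.1080+0.000j on G[1,0]
C2: Y=0.000+2.018j on G[1,0]
R4: Y=0.0008000+0.000j on G[0,1]
R5: Y=0.0005435+0.000j on G[2,1]
R6: Y=0.005000+0.000j on G[2,1]
R7: Y=0.0001634+0.000j on G[0,2]
R8: Y=0.0006173+0.000j on G[2,1]
R9: Y=0.3268+0.000j on G[1,0]
R10: Y=0.04808+0.000j on G[1,0]
R11: Y=0.008772+0.000j on G[0,2]
I3: z[1]−=0.0374, z[0]+=0.0374
R12: Y=0.0007692+0.000j on G[2,0]
C3: Y=0.000+0.003271j on G[1,0]
V1: row V1−V2=2.32, i_V1 at 1,2
solve → V1=0.4956+0.4094j, V2=-1.824+0.4094j
aux → i_V1=-0.2809-1.200j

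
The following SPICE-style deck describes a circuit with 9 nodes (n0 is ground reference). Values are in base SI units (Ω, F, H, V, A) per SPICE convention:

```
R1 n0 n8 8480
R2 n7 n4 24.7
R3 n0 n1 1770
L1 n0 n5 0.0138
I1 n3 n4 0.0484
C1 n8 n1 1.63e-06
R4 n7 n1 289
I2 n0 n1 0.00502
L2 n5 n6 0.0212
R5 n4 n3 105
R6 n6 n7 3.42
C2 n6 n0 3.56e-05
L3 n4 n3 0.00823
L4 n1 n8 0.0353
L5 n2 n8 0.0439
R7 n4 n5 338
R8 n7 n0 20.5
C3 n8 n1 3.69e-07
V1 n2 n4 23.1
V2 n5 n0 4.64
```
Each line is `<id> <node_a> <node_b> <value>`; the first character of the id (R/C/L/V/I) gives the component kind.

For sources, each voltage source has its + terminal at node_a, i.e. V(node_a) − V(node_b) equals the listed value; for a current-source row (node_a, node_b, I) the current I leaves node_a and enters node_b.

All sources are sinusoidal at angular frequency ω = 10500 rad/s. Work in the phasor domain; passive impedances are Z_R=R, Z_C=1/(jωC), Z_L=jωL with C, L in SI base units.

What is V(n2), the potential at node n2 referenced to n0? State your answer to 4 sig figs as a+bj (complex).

22.85+0.8601j V

Element admittances at ω=10500 rad/s:
  Y(R1) = 0.0001179+0.000j S between n0,n8
  Y(R2) = 0.04049+0.000j S between n7,n4
  Y(R3) = 0.0005650+0.000j S between n0,n1
  Y(L1) = 0.000-0.006901j S between n0,n5
  I1: injects 0.0484 A into n4 (from n3)
  Y(C1) = 0.000+0.01712j S between n8,n1
  Y(R4) = 0.003460+0.000j S between n7,n1
  I2: injects 0.00502 A into n1 (from n0)
  Y(L2) = 0.000-0.004492j S between n5,n6
  Y(R5) = 0.009524+0.000j S between n4,n3
  Y(R6) = 0.2924+0.000j S between n6,n7
  Y(C2) = 0.000+0.3738j S between n6,n0
  Y(L3) = 0.000-0.01157j S between n4,n3
  Y(L4) = 0.000-0.002698j S between n1,n8
  Y(L5) = 0.000-0.002169j S between n2,n8
  Y(R7) = 0.002959+0.000j S between n4,n5
  Y(R8) = 0.04878+0.000j S between n7,n0
  Y(C3) = 0.000+0.003874j S between n8,n1
  V1: constraint V(n2)−V(n4) = 23.1
  V2: constraint V(n5)−V(n0) = 4.64
Assemble and solve the 10×10 MNA system:
  V(n1)=7.241-9.216j  V(n2)=22.85+0.8601j  V(n3)=-2.299-1.633j  V(n4)=-0.2469+0.8601j  V(n5)=4.640+0.000j  V(n6)=-0.04295-0.03914j  V(n7)=0.006488-0.02210j  V(n8)=5.217-10.53j
  i(V1)=-0.02472+0.03826j  i(V2)=-0.01463+0.05560j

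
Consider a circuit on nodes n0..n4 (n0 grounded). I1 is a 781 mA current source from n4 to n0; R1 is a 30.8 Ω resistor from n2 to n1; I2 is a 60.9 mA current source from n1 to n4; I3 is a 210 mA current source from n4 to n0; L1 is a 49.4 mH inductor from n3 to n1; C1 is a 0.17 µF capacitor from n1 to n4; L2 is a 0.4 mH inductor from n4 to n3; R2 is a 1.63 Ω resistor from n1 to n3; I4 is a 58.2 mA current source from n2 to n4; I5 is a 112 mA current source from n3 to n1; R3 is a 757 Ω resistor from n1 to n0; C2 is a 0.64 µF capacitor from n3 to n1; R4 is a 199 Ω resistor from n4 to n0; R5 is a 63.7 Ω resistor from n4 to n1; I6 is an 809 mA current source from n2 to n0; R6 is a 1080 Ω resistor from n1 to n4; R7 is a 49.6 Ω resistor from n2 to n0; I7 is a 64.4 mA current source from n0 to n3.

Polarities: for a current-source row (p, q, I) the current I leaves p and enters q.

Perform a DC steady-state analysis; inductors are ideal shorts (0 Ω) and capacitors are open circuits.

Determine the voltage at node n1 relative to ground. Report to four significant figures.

MNA unknowns: 4 node voltages V₁..V_4 plus 2 source currents (L1, L2)
I1: z[4]−=0.781, z[0]+=0.781
R1: Y=0.03247 on G[2,1]
I2: z[1]−=0.0609, z[4]+=0.0609
I3: z[4]−=0.21, z[0]+=0.21
L1: row V3−V1=0, i_L1 at 3,1
C1: Y=0.000 on G[1,4]
L2: row V4−V3=0, i_L2 at 4,3
R2: Y=0.6135 on G[1,3]
I4: z[2]−=0.0582, z[4]+=0.0582
I5: z[3]−=0.112, z[1]+=0.112
R3: Y=0.001321 on G[1,0]
C2: Y=0.000 on G[3,1]
R4: Y=0.005025 on G[4,0]
R5: Y=0.01570 on G[4,1]
I6: z[2]−=0.809, z[0]+=0.809
R6: Y=0.0009259 on G[1,4]
R7: Y=0.02016 on G[2,0]
I7: z[0]−=0.0644, z[3]+=0.0644
solve → V1=-74.71, V2=-62.57, V3=-74.71, V4=-74.71
aux → i_L1=-0.5441, i_L2=-0.4965

-74.71 V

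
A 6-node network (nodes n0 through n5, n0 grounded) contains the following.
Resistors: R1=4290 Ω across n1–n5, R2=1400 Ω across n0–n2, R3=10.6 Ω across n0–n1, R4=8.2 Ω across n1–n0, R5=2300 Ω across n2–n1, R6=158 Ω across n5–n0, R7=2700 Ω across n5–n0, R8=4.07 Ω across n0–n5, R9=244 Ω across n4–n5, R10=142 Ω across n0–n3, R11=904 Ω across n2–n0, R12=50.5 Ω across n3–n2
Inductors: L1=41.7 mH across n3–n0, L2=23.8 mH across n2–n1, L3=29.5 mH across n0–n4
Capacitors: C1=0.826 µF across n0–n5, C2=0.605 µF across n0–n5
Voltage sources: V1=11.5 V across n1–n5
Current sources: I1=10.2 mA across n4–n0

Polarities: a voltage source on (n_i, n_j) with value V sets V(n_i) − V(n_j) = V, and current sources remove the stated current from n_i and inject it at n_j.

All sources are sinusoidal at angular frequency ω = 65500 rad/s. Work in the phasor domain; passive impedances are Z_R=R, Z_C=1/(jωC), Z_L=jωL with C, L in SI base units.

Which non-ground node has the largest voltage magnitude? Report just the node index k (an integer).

4

Element admittances at ω=65500 rad/s:
  Y(R1) = 0.0002331+0.000j S between n1,n5
  Y(R2) = 0.0007143+0.000j S between n0,n2
  Y(R3) = 0.09434+0.000j S between n0,n1
  Y(R4) = 0.1220+0.000j S between n1,n0
  Y(R5) = 0.0004348+0.000j S between n2,n1
  Y(R6) = 0.006329+0.000j S between n5,n0
  Y(R7) = 0.0003704+0.000j S between n5,n0
  Y(L1) = 0.000-0.0003661j S between n3,n0
  Y(L2) = 0.000-0.0006415j S between n2,n1
  Y(C1) = 0.000+0.05410j S between n0,n5
  Y(R8) = 0.2457+0.000j S between n0,n5
  Y(L3) = 0.000-0.0005175j S between n0,n4
  Y(R9) = 0.004098+0.000j S between n4,n5
  Y(R10) = 0.007042+0.000j S between n0,n3
  Y(R11) = 0.001106+0.000j S between n2,n0
  Y(R12) = 0.01980+0.000j S between n3,n2
  Y(C2) = 0.000+0.03963j S between n0,n5
  V1: constraint V(n1)−V(n5) = 11.5
  I1: injects 0.0102 A into n0 (from n4)
Assemble and solve the 6×6 MNA system:
  V(n1)=6.369+1.024j  V(n2)=0.5083-0.4311j  V(n3)=0.3792-0.3128j  V(n4)=-7.628+0.06121j  V(n5)=-5.131+1.024j
  i(V1)=-1.384-0.2185j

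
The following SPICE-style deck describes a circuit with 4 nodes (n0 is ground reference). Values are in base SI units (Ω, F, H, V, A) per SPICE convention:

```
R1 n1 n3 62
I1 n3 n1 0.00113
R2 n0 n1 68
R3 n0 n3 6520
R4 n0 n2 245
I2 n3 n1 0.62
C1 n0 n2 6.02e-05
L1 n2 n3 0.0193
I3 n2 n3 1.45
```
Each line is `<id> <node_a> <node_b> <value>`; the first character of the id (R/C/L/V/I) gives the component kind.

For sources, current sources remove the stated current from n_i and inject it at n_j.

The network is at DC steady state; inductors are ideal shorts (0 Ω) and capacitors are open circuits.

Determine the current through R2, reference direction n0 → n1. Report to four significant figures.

MNA unknowns: 3 node voltages V₁..V_3 plus 1 source current (L1)
R1: Y=0.01613 on G[1,3]
I1: z[3]−=0.00113, z[1]+=0.00113
R2: Y=0.01471 on G[0,1]
R3: Y=0.0001534 on G[0,3]
R4: Y=0.004082 on G[0,2]
I2: z[3]−=0.62, z[1]+=0.62
C1: Y=0.000 on G[0,2]
L1: row V2−V3=0, i_L1 at 2,3
I3: z[2]−=1.45, z[3]+=1.45
solve → V1=7.152, V2=-24.84, V3=-24.84
aux → i_L1=-1.349

-0.1052 A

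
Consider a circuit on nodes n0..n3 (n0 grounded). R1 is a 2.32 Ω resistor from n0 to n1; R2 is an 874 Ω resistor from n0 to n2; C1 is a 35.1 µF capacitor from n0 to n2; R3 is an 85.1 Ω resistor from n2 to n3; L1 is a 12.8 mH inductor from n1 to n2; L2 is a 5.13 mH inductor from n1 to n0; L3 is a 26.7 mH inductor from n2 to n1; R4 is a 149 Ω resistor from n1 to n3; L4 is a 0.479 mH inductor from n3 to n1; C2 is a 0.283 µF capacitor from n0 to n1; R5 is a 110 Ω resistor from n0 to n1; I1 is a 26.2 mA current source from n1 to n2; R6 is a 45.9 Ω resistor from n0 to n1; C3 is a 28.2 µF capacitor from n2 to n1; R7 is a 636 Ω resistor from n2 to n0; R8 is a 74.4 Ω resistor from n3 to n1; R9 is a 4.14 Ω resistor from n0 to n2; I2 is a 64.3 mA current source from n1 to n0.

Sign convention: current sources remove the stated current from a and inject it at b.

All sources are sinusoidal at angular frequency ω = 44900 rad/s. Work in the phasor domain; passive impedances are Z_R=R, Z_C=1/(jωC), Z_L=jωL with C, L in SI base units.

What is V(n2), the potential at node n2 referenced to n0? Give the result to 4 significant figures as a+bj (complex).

-0.02462+0.02146j V

MNA unknowns: 3 node voltages V₁..V_3
R1: Y=0.4310+0.000j on G[0,1]
R2: Y=0.001144+0.000j on G[0,2]
C1: Y=0.000+1.576j on G[0,2]
R3: Y=0.01175+0.000j on G[2,3]
L1: Y=0.000-0.001740j on G[1,2]
L2: Y=0.000-0.004341j on G[1,0]
L3: Y=0.000-0.0008341j on G[2,1]
R4: Y=0.006711+0.000j on G[1,3]
L4: Y=0.000-0.04650j on G[3,1]
C2: Y=0.000+0.01271j on G[0,1]
R5: Y=0.009091+0.000j on G[0,1]
I1: z[1]−=0.0262, z[2]+=0.0262
R6: Y=0.02179+0.000j on G[0,1]
C3: Y=0.000+1.266j on G[2,1]
R7: Y=0.001572+0.000j on G[2,0]
R8: Y=0.01344+0.000j on G[3,1]
R9: Y=0.2415+0.000j on G[0,2]
I2: z[1]−=0.0643, z[0]+=0.0643
solve → V1=-0.05164+0.07358j, V2=-0.02462+0.02146j, V3=-0.03950+0.07207j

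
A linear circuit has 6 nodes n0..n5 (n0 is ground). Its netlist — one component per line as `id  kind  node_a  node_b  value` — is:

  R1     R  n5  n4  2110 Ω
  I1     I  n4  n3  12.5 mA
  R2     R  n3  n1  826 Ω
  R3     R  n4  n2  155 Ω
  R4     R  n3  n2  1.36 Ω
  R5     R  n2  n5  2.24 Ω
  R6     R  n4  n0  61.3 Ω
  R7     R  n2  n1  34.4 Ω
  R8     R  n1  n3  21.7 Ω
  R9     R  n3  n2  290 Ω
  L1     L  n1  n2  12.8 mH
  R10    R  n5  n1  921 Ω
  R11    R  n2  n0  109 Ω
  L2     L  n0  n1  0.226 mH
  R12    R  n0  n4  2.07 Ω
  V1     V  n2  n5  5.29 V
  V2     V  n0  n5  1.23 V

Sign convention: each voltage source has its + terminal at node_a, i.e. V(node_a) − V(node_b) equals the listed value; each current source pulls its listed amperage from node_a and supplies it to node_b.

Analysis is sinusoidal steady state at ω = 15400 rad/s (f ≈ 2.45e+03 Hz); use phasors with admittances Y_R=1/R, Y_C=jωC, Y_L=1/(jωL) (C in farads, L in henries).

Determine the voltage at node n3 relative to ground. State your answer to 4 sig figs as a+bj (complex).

3.850+0.05654j V

Element admittances at ω=15400 rad/s:
  Y(R1) = 0.0004739+0.000j S between n5,n4
  I1: injects 0.0125 A into n3 (from n4)
  Y(R2) = 0.001211+0.000j S between n3,n1
  Y(R3) = 0.006452+0.000j S between n4,n2
  Y(R4) = 0.7353+0.000j S between n3,n2
  Y(R5) = 0.4464+0.000j S between n2,n5
  Y(R6) = 0.01631+0.000j S between n4,n0
  Y(R7) = 0.02907+0.000j S between n2,n1
  Y(R8) = 0.04608+0.000j S between n1,n3
  Y(R9) = 0.003448+0.000j S between n3,n2
  Y(L1) = 0.000-0.005073j S between n1,n2
  Y(R10) = 0.001086+0.000j S between n5,n1
  Y(R11) = 0.009174+0.000j S between n2,n0
  Y(L2) = 0.000-0.2873j S between n0,n1
  Y(R12) = 0.4831+0.000j S between n0,n4
  V1: constraint V(n2)−V(n5) = 5.29
  V2: constraint V(n0)−V(n5) = 1.23
Assemble and solve the 7×7 MNA system:
  V(n1)=0.3102+0.9397j  V(n2)=4.060+0.000j  V(n3)=3.850+0.05654j  V(n4)=0.02589+0.000j  V(n5)=-1.230+0.000j
  i(V1)=-2.684+0.08811j  i(V2)=0.3202-0.08913j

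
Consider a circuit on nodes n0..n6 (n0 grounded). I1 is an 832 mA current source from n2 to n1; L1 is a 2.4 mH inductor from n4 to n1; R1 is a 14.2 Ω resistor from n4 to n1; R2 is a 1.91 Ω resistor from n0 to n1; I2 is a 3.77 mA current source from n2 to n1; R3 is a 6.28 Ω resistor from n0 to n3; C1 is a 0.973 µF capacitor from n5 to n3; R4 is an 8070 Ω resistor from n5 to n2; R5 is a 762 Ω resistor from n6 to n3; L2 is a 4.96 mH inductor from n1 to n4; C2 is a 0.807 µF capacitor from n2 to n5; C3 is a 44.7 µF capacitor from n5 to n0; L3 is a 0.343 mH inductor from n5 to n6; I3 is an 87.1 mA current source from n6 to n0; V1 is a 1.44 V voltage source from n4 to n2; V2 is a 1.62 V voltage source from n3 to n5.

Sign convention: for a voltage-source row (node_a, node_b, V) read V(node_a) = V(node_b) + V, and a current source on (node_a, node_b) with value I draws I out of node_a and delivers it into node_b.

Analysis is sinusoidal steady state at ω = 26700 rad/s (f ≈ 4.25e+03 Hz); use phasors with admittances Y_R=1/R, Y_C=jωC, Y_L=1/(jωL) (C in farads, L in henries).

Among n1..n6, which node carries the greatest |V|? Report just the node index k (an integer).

Element admittances at ω=26700 rad/s:
  I1: injects 0.832 A into n1 (from n2)
  Y(L1) = 0.000-0.01561j S between n4,n1
  Y(R1) = 0.07042+0.000j S between n4,n1
  Y(R2) = 0.5236+0.000j S between n0,n1
  I2: injects 0.00377 A into n1 (from n2)
  Y(R3) = 0.1592+0.000j S between n0,n3
  Y(C1) = 0.000+0.02598j S between n5,n3
  Y(R4) = 0.0001239+0.000j S between n5,n2
  Y(R5) = 0.001312+0.000j S between n6,n3
  Y(L2) = 0.000-0.007551j S between n1,n4
  Y(C2) = 0.000+0.02155j S between n2,n5
  Y(C3) = 0.000+1.193j S between n5,n0
  Y(L3) = 0.000-0.1092j S between n5,n6
  I3: injects 0.0871 A into n0 (from n6)
  V1: constraint V(n4)−V(n2) = 1.44
  V2: constraint V(n3)−V(n5) = 1.62
Assemble and solve the 8×8 MNA system:
  V(n1)=0.01763+0.5316j  V(n2)=-13.19+0.6152j  V(n3)=1.352+0.2611j  V(n4)=-11.75+0.6152j  V(n5)=-0.2680+0.2611j  V(n6)=-0.2774-0.5170j
  i(V1)=0.8265-0.2783j  i(V2)=-0.2174-0.08468j

2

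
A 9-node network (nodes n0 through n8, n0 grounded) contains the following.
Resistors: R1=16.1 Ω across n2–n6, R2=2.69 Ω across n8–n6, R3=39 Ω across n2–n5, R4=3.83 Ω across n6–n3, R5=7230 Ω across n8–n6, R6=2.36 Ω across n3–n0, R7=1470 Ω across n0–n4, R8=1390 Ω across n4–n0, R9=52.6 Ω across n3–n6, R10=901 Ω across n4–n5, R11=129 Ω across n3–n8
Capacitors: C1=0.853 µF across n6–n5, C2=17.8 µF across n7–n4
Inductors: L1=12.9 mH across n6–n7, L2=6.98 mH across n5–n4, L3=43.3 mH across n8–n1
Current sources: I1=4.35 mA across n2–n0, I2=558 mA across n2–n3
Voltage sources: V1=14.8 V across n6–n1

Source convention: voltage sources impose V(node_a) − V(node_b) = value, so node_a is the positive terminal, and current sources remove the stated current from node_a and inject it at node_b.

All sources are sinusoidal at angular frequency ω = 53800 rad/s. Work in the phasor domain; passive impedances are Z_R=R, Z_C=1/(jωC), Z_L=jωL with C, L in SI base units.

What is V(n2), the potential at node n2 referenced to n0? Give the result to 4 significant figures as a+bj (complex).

-8.735+0.8794j V

Element admittances at ω=53800 rad/s:
  Y(R1) = 0.06211+0.000j S between n2,n6
  Y(C1) = 0.000+0.04589j S between n6,n5
  Y(R2) = 0.3717+0.000j S between n8,n6
  Y(R3) = 0.02564+0.000j S between n2,n5
  Y(R4) = 0.2611+0.000j S between n6,n3
  Y(R5) = 0.0001383+0.000j S between n8,n6
  Y(R6) = 0.4237+0.000j S between n3,n0
  Y(R7) = 0.0006803+0.000j S between n0,n4
  Y(L1) = 0.000-0.001441j S between n6,n7
  Y(R8) = 0.0007194+0.000j S between n4,n0
  Y(L2) = 0.000-0.002663j S between n5,n4
  Y(C2) = 0.000+0.9576j S between n7,n4
  Y(R9) = 0.01901+0.000j S between n3,n6
  Y(L3) = 0.000-0.0004293j S between n8,n1
  Y(R10) = 0.001110+0.000j S between n4,n5
  Y(R11) = 0.007752+0.000j S between n3,n8
  I1: injects 0.00435 A into n0 (from n2)
  I2: injects 0.558 A into n3 (from n2)
  V1: constraint V(n6)−V(n1) = 14.8
Assemble and solve the 9×9 MNA system:
  V(n1)=-16.75-0.02013j  V(n2)=-8.735+0.8794j  V(n3)=-0.003187-0.007958j  V(n4)=-2.143+2.409j  V(n5)=-3.245+3.058j  V(n6)=-1.947-0.02013j  V(n7)=-2.143+2.413j  V(n8)=-1.908-0.003103j
  i(V1)=-7.310e-06+0.006370j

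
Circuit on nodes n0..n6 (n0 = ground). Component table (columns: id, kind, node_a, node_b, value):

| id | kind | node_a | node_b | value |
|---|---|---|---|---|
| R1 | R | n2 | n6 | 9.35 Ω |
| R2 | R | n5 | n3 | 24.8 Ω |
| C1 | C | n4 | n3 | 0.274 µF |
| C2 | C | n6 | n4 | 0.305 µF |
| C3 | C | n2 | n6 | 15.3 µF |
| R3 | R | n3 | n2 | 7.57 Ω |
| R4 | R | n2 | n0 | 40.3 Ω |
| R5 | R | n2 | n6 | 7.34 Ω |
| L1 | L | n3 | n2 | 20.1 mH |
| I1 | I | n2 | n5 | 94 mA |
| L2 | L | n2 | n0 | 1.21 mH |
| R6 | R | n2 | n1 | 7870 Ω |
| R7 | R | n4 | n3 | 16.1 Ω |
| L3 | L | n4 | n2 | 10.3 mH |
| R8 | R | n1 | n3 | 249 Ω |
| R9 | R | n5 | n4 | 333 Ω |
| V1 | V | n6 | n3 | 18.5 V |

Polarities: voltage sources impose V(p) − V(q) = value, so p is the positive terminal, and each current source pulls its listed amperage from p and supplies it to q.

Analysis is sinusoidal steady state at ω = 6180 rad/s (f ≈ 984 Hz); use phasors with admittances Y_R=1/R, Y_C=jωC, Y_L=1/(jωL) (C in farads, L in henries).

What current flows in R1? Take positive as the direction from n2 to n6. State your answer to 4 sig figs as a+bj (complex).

MNA unknowns: 6 node voltages V₁..V_6 plus 1 source current (V1)
R1: Y=0.1070+0.000j on G[2,6]
R2: Y=0.04032+0.000j on G[5,3]
C1: Y=0.000+0.001693j on G[4,3]
C2: Y=0.000+0.001885j on G[6,4]
C3: Y=0.000+0.09455j on G[2,6]
R3: Y=0.1321+0.000j on G[3,2]
R4: Y=0.02481+0.000j on G[2,0]
R5: Y=0.1362+0.000j on G[2,6]
L1: Y=0.000-0.008050j on G[3,2]
I1: z[2]−=0.094, z[5]+=0.094
L2: Y=0.000-0.1337j on G[2,0]
R6: Y=0.0001271+0.000j on G[2,1]
R7: Y=0.06211+0.000j on G[4,3]
L3: Y=0.000-0.01571j on G[4,2]
R8: Y=0.004016+0.000j on G[1,3]
R9: Y=0.003003+0.000j on G[5,4]
V1: row V6−V3=18.5, i_V1 at 6,3
solve → V1=-11.71-2.264j, V2=0.000+0.000j, V3=-12.08-2.336j, V4=-11.01-4.522j, V5=-9.839-2.488j, V6=6.417-2.336j
aux → i_V1=-1.777-0.07151j

-0.6863+0.2498j A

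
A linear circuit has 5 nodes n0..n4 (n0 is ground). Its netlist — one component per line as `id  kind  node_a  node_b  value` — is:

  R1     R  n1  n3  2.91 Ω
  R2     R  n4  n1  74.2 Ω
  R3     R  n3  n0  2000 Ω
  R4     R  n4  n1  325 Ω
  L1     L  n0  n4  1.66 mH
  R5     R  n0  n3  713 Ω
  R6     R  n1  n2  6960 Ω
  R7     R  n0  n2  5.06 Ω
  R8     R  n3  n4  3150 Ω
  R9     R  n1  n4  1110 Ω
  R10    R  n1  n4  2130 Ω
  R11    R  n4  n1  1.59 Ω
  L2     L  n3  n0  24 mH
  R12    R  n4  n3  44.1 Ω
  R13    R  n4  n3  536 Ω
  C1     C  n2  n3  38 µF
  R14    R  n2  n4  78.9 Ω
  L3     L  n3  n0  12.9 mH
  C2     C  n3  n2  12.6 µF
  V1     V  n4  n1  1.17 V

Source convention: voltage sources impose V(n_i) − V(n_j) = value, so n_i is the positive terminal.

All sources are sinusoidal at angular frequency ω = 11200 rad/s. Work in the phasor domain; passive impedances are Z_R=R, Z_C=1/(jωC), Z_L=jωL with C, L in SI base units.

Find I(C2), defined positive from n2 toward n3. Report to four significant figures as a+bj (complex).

Apply KCL at each of the 4 non-ground nodes and solve the resulting linear system.
Node n1: branches {R1, R2, R4, R6, R9, R10, R11, V1} → V_1 = -0.2383+0.4487j
Node n2: branches {R6, R7, C1, R14, C2} → V_2 = -0.1388+0.2474j
Node n3: branches {R1, R3, R5, R8, L2, R12, R13, C1, L3, C2} → V_3 = -0.05707+0.3197j
Node n4: branches {R2, R4, L1, R8, R9, R10, R11, R12, R13, R14, V1} → V_4 = 0.9317+0.4487j
Source currents: i(V1)=-0.8191+0.04436j

0.01021-0.01153j A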